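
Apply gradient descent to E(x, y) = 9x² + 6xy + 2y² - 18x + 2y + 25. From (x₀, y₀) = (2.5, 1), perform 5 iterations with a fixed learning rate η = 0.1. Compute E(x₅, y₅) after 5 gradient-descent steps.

47.6102345984

∇E = (18x + 6y - 18, 6x + 4y + 2)
Step 1: at (2.5, 1), ∇E = (33, 21) → (2.5, 1) − 0.1·(33, 21) = (-0.8, -1.1)
Step 2: at (-0.8, -1.1), ∇E = (-39, -7.2) → (-0.8, -1.1) − 0.1·(-39, -7.2) = (3.1, -0.38)
Step 3: at (3.1, -0.38), ∇E = (35.52, 19.08) → (3.1, -0.38) − 0.1·(35.52, 19.08) = (-0.452, -2.288)
Step 4: at (-0.452, -2.288), ∇E = (-39.864, -9.864) → (-0.452, -2.288) − 0.1·(-39.864, -9.864) = (3.5344, -1.3016)
Step 5: at (3.5344, -1.3016), ∇E = (37.8096, 18) → (3.5344, -1.3016) − 0.1·(37.8096, 18) = (-0.24656, -3.1016)
E(-0.24656, -3.1016) = 47.6102345984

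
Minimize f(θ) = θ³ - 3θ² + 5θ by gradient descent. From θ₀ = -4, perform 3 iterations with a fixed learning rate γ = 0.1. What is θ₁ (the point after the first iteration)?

-11.7

f′(θ) = 3θ² - 6θ + 5
Step 1: f′(-4) = 77; θ₁ = -4 − 0.1·77 = -11.7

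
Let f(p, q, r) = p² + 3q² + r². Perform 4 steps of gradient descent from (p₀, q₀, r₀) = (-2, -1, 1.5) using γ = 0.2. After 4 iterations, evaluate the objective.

0.10498368

∇f = (2p, 6q, 2r)
Step 1: at (-2, -1, 1.5), ∇f = (-4, -6, 3) → (-2, -1, 1.5) − 0.2·(-4, -6, 3) = (-1.2, 0.2, 0.9)
Step 2: at (-1.2, 0.2, 0.9), ∇f = (-2.4, 1.2, 1.8) → (-1.2, 0.2, 0.9) − 0.2·(-2.4, 1.2, 1.8) = (-0.72, -0.04, 0.54)
Step 3: at (-0.72, -0.04, 0.54), ∇f = (-1.44, -0.24, 1.08) → (-0.72, -0.04, 0.54) − 0.2·(-1.44, -0.24, 1.08) = (-0.432, 0.008, 0.324)
Step 4: at (-0.432, 0.008, 0.324), ∇f = (-0.864, 0.048, 0.648) → (-0.432, 0.008, 0.324) − 0.2·(-0.864, 0.048, 0.648) = (-0.2592, -0.0016, 0.1944)
f(-0.2592, -0.0016, 0.1944) = 0.10498368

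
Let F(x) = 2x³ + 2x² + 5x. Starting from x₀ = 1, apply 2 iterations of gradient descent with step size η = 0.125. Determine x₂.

F′(x) = 6x² + 4x + 5
x₁ = 1 − 0.125·15 = -0.875
x₂ = -0.875 − 0.125·6.09375 = -1.63671875

-1.63671875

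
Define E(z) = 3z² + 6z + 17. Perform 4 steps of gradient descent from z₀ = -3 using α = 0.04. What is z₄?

E′(z) = 6z + 6
Step 1: E′(-3) = -12; z₁ = -3 − 0.04·(-12) = -2.52
Step 2: E′(-2.52) = -9.12; z₂ = -2.52 − 0.04·(-9.12) = -2.1552
Step 3: E′(-2.1552) = -6.9312; z₃ = -2.1552 − 0.04·(-6.9312) = -1.877952
Step 4: E′(-1.877952) = -5.267712; z₄ = -1.877952 − 0.04·(-5.267712) = -1.66724352

-1.66724352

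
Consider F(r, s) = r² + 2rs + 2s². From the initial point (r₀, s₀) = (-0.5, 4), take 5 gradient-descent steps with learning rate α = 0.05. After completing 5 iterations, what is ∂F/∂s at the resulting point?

∇F = (2r + 2s, 2r + 4s)
Step 1: at (-0.5, 4), ∇F = (7, 15) → (-0.5, 4) − 0.05·(7, 15) = (-0.85, 3.25)
Step 2: at (-0.85, 3.25), ∇F = (4.8, 11.3) → (-0.85, 3.25) − 0.05·(4.8, 11.3) = (-1.09, 2.685)
Step 3: at (-1.09, 2.685), ∇F = (3.19, 8.56) → (-1.09, 2.685) − 0.05·(3.19, 8.56) = (-1.2495, 2.257)
Step 4: at (-1.2495, 2.257), ∇F = (2.015, 6.529) → (-1.2495, 2.257) − 0.05·(2.015, 6.529) = (-1.35025, 1.93055)
Step 5: at (-1.35025, 1.93055), ∇F = (1.1606, 5.0217) → (-1.35025, 1.93055) − 0.05·(1.1606, 5.0217) = (-1.40828, 1.679465)
∂F/∂s at (-1.40828, 1.679465) = 3.9013

3.9013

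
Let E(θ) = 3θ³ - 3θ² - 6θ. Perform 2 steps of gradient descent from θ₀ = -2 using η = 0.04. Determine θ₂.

-9.198464

E′(θ) = 9θ² - 6θ - 6
Step 1: E′(-2) = 42; θ₁ = -2 − 0.04·42 = -3.68
Step 2: E′(-3.68) = 137.9616; θ₂ = -3.68 − 0.04·137.9616 = -9.198464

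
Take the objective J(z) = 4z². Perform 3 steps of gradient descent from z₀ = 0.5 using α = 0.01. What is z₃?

J′(z) = 8z
Step 1: J′(0.5) = 4; z₁ = 0.5 − 0.01·4 = 0.46
Step 2: J′(0.46) = 3.68; z₂ = 0.46 − 0.01·3.68 = 0.4232
Step 3: J′(0.4232) = 3.3856; z₃ = 0.4232 − 0.01·3.3856 = 0.389344

0.389344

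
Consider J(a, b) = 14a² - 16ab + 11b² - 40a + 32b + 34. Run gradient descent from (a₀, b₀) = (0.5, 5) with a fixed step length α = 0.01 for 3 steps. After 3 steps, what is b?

2.18924

∇J = (28a - 16b - 40, -16a + 22b + 32)
Step 1: at (0.5, 5), ∇J = (-106, 134) → (0.5, 5) − 0.01·(-106, 134) = (1.56, 3.66)
Step 2: at (1.56, 3.66), ∇J = (-54.88, 87.56) → (1.56, 3.66) − 0.01·(-54.88, 87.56) = (2.1088, 2.7844)
Step 3: at (2.1088, 2.7844), ∇J = (-25.504, 59.516) → (2.1088, 2.7844) − 0.01·(-25.504, 59.516) = (2.36384, 2.18924)
b = 2.18924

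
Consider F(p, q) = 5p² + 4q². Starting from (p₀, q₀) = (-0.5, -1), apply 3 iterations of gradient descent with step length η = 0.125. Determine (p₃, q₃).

(0.0078125, 0)

∇F = (10p, 8q)
(p₁, q₁) = (-0.5, -1) − 0.125·(-5, -8) = (0.125, 0)
(p₂, q₂) = (0.125, 0) − 0.125·(1.25, 0) = (-0.03125, 0)
(p₃, q₃) = (-0.03125, 0) − 0.125·(-0.3125, 0) = (0.0078125, 0)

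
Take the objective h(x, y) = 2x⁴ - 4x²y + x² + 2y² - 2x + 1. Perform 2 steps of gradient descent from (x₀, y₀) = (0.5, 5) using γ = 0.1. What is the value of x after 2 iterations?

∇h = (8x³ - 8xy + 2x - 2, -4x² + 4y)
(x₁, y₁) = (0.5, 5) − 0.1·(-20, 19) = (2.5, 3.1)
(x₂, y₂) = (2.5, 3.1) − 0.1·(66, -12.6) = (-4.1, 4.36)
x = -4.1

-4.1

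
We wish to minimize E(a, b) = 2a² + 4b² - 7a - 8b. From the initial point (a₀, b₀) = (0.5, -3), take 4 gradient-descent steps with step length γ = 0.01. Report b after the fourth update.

∇E = (4a - 7, 8b - 8)
(a₁, b₁) = (0.5, -3) − 0.01·(-5, -32) = (0.55, -2.68)
(a₂, b₂) = (0.55, -2.68) − 0.01·(-4.8, -29.44) = (0.598, -2.3856)
(a₃, b₃) = (0.598, -2.3856) − 0.01·(-4.608, -27.0848) = (0.64408, -2.114752)
(a₄, b₄) = (0.64408, -2.114752) − 0.01·(-4.42368, -24.918016) = (0.6883168, -1.86557184)
b = -1.86557184

-1.86557184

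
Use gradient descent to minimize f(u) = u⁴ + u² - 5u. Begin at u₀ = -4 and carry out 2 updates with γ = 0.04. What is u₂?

-43.00732416

f′(u) = 4u³ + 2u - 5
Step 1: f′(-4) = -269; u₁ = -4 − 0.04·(-269) = 6.76
Step 2: f′(6.76) = 1244.183104; u₂ = 6.76 − 0.04·1244.183104 = -43.00732416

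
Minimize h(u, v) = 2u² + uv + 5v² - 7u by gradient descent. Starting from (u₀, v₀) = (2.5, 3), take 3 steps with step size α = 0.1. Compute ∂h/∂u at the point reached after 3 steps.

∇h = (4u + v - 7, u + 10v)
Step 1: at (2.5, 3), ∇h = (6, 32.5) → (2.5, 3) − 0.1·(6, 32.5) = (1.9, -0.25)
Step 2: at (1.9, -0.25), ∇h = (0.35, -0.6) → (1.9, -0.25) − 0.1·(0.35, -0.6) = (1.865, -0.19)
Step 3: at (1.865, -0.19), ∇h = (0.27, -0.035) → (1.865, -0.19) − 0.1·(0.27, -0.035) = (1.838, -0.1865)
∂h/∂u at (1.838, -0.1865) = 0.1655

0.1655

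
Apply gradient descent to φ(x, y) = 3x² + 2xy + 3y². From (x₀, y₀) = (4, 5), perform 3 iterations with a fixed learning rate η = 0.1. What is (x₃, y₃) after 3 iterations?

∇φ = (6x + 2y, 2x + 6y)
Step 1: at (4, 5), ∇φ = (34, 38) → (4, 5) − 0.1·(34, 38) = (0.6, 1.2)
Step 2: at (0.6, 1.2), ∇φ = (6, 8.4) → (0.6, 1.2) − 0.1·(6, 8.4) = (0, 0.36)
Step 3: at (0, 0.36), ∇φ = (0.72, 2.16) → (0, 0.36) − 0.1·(0.72, 2.16) = (-0.072, 0.144)

(-0.072, 0.144)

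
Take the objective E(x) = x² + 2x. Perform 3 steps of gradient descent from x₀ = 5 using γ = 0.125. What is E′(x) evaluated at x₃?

5.0625

E′(x) = 2x + 2
x₁ = 5 − 0.125·12 = 3.5
x₂ = 3.5 − 0.125·9 = 2.375
x₃ = 2.375 − 0.125·6.75 = 1.53125
E′(x) at (1.53125) = 5.0625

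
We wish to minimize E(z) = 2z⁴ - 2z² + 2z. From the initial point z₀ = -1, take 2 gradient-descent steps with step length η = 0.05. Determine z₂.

E′(z) = 8z³ - 4z + 2
Step 1: E′(-1) = -2; z₁ = -1 − 0.05·(-2) = -0.9
Step 2: E′(-0.9) = -0.232; z₂ = -0.9 − 0.05·(-0.232) = -0.8884

-0.8884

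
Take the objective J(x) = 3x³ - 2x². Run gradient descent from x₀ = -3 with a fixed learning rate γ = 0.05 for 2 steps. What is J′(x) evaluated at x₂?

J′(x) = 9x² - 4x
x₁ = -3 − 0.05·93 = -7.65
x₂ = -7.65 − 0.05·557.3025 = -35.515125
J′(x) at (-35.515125) = 11493.977433890625

11493.977433890625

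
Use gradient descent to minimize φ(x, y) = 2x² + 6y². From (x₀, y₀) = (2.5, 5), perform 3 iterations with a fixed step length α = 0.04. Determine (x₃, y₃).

(1.48176, 0.70304)

∇φ = (4x, 12y)
(x₁, y₁) = (2.5, 5) − 0.04·(10, 60) = (2.1, 2.6)
(x₂, y₂) = (2.1, 2.6) − 0.04·(8.4, 31.2) = (1.764, 1.352)
(x₃, y₃) = (1.764, 1.352) − 0.04·(7.056, 16.224) = (1.48176, 0.70304)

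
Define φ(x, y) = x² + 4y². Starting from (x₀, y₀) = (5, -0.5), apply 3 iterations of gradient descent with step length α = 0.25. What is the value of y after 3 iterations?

∇φ = (2x, 8y)
Step 1: at (5, -0.5), ∇φ = (10, -4) → (5, -0.5) − 0.25·(10, -4) = (2.5, 0.5)
Step 2: at (2.5, 0.5), ∇φ = (5, 4) → (2.5, 0.5) − 0.25·(5, 4) = (1.25, -0.5)
Step 3: at (1.25, -0.5), ∇φ = (2.5, -4) → (1.25, -0.5) − 0.25·(2.5, -4) = (0.625, 0.5)
y = 0.5

0.5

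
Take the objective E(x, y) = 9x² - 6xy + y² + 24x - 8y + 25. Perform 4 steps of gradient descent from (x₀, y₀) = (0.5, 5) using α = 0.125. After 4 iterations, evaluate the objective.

15.4072265625

∇E = (18x - 6y + 24, -6x + 2y - 8)
(x₁, y₁) = (0.5, 5) − 0.125·(3, -1) = (0.125, 5.125)
(x₂, y₂) = (0.125, 5.125) − 0.125·(-4.5, 1.5) = (0.6875, 4.9375)
(x₃, y₃) = (0.6875, 4.9375) − 0.125·(6.75, -2.25) = (-0.15625, 5.21875)
(x₄, y₄) = (-0.15625, 5.21875) − 0.125·(-10.125, 3.375) = (1.109375, 4.796875)
E(1.109375, 4.796875) = 15.4072265625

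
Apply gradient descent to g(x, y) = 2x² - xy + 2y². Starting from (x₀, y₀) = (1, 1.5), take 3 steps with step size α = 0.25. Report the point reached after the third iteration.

(0.0234375, 0.015625)

∇g = (4x - y, -x + 4y)
(x₁, y₁) = (1, 1.5) − 0.25·(2.5, 5) = (0.375, 0.25)
(x₂, y₂) = (0.375, 0.25) − 0.25·(1.25, 0.625) = (0.0625, 0.09375)
(x₃, y₃) = (0.0625, 0.09375) − 0.25·(0.15625, 0.3125) = (0.0234375, 0.015625)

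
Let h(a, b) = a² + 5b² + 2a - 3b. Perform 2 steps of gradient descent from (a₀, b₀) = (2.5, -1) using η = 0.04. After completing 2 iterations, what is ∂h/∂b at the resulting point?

∇h = (2a + 2, 10b - 3)
(a₁, b₁) = (2.5, -1) − 0.04·(7, -13) = (2.22, -0.48)
(a₂, b₂) = (2.22, -0.48) − 0.04·(6.44, -7.8) = (1.9624, -0.168)
∂h/∂b at (1.9624, -0.168) = -4.68

-4.68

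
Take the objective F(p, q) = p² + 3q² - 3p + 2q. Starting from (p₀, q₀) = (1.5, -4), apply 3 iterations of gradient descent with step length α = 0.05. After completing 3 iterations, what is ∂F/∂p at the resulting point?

0

∇F = (2p - 3, 6q + 2)
(p₁, q₁) = (1.5, -4) − 0.05·(0, -22) = (1.5, -2.9)
(p₂, q₂) = (1.5, -2.9) − 0.05·(0, -15.4) = (1.5, -2.13)
(p₃, q₃) = (1.5, -2.13) − 0.05·(0, -10.78) = (1.5, -1.591)
∂F/∂p at (1.5, -1.591) = 0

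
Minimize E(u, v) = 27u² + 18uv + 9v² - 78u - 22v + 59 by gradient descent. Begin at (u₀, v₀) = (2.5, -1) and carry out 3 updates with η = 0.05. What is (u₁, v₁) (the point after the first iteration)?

(0.55, -1.25)

∇E = (54u + 18v - 78, 18u + 18v - 22)
Step 1: at (2.5, -1), ∇E = (39, 5) → (2.5, -1) − 0.05·(39, 5) = (0.55, -1.25)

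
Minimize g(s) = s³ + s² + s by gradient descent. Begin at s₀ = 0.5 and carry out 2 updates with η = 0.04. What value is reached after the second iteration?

g′(s) = 3s² + 2s + 1
s₁ = 0.5 − 0.04·2.75 = 0.39
s₂ = 0.39 − 0.04·2.2363 = 0.300548

0.300548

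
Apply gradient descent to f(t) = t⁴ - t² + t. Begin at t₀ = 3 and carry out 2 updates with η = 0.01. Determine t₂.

1.69358508

f′(t) = 4t³ - 2t + 1
Step 1: f′(3) = 103; t₁ = 3 − 0.01·103 = 1.97
Step 2: f′(1.97) = 27.641492; t₂ = 1.97 − 0.01·27.641492 = 1.69358508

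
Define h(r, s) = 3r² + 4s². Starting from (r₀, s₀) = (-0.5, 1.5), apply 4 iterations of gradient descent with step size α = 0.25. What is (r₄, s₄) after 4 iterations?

∇h = (6r, 8s)
(r₁, s₁) = (-0.5, 1.5) − 0.25·(-3, 12) = (0.25, -1.5)
(r₂, s₂) = (0.25, -1.5) − 0.25·(1.5, -12) = (-0.125, 1.5)
(r₃, s₃) = (-0.125, 1.5) − 0.25·(-0.75, 12) = (0.0625, -1.5)
(r₄, s₄) = (0.0625, -1.5) − 0.25·(0.375, -12) = (-0.03125, 1.5)

(-0.03125, 1.5)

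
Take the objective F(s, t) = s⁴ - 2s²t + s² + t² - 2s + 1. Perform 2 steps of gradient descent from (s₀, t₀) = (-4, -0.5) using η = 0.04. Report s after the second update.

-46.54821376

∇F = (4s³ - 4st + 2s - 2, -2s² + 2t)
(s₁, t₁) = (-4, -0.5) − 0.04·(-274, -33) = (6.96, 0.82)
(s₂, t₂) = (6.96, 0.82) − 0.04·(1337.705344, -95.2432) = (-46.54821376, 4.629728)
s = -46.54821376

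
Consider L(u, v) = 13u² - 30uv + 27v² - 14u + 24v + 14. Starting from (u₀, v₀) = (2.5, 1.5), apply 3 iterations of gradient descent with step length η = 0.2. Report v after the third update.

∇L = (26u - 30v - 14, -30u + 54v + 24)
(u₁, v₁) = (2.5, 1.5) − 0.2·(6, 30) = (1.3, -4.5)
(u₂, v₂) = (1.3, -4.5) − 0.2·(154.8, -258) = (-29.66, 47.1)
(u₃, v₃) = (-29.66, 47.1) − 0.2·(-2198.16, 3457.2) = (409.972, -644.34)
v = -644.34

-644.34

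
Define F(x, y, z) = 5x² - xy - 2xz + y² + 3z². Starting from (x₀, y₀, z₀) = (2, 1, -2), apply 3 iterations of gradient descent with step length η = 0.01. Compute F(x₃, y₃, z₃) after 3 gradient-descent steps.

20.849722147557

∇F = (10x - y - 2z, -x + 2y, -2x + 6z)
(x₁, y₁, z₁) = (2, 1, -2) − 0.01·(23, 0, -16) = (1.77, 1, -1.84)
(x₂, y₂, z₂) = (1.77, 1, -1.84) − 0.01·(20.38, 0.23, -14.58) = (1.5662, 0.9977, -1.6942)
(x₃, y₃, z₃) = (1.5662, 0.9977, -1.6942) − 0.01·(18.0527, 0.4292, -13.2976) = (1.385673, 0.993408, -1.561224)
F(1.385673, 0.993408, -1.561224) = 20.849722147557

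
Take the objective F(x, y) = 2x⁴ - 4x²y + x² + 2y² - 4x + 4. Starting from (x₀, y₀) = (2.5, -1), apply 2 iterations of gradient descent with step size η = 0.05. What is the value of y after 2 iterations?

∇F = (8x³ - 8xy + 2x - 4, -4x² + 4y)
(x₁, y₁) = (2.5, -1) − 0.05·(146, -29) = (-4.8, 0.45)
(x₂, y₂) = (-4.8, 0.45) − 0.05·(-881.056, -90.36) = (39.2528, 4.968)
y = 4.968

4.968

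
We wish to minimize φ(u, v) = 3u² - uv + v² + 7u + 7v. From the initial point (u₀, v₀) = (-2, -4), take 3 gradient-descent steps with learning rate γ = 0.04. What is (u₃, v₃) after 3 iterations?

(-1.91072, -4.106432)

∇φ = (6u - v + 7, -u + 2v + 7)
(u₁, v₁) = (-2, -4) − 0.04·(-1, 1) = (-1.96, -4.04)
(u₂, v₂) = (-1.96, -4.04) − 0.04·(-0.72, 0.88) = (-1.9312, -4.0752)
(u₃, v₃) = (-1.9312, -4.0752) − 0.04·(-0.512, 0.7808) = (-1.91072, -4.106432)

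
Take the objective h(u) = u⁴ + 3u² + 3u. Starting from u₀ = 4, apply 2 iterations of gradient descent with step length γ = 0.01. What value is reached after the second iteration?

1.00573548

h′(u) = 4u³ + 6u + 3
u₁ = 4 − 0.01·283 = 1.17
u₂ = 1.17 − 0.01·16.426452 = 1.00573548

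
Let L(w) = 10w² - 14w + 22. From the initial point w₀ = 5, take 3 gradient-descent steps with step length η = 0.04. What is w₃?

L′(w) = 20w - 14
Step 1: L′(5) = 86; w₁ = 5 − 0.04·86 = 1.56
Step 2: L′(1.56) = 17.2; w₂ = 1.56 − 0.04·17.2 = 0.872
Step 3: L′(0.872) = 3.44; w₃ = 0.872 − 0.04·3.44 = 0.7344

0.7344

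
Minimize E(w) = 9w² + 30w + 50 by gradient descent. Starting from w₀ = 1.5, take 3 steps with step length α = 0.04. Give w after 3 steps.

E′(w) = 18w + 30
Step 1: E′(1.5) = 57; w₁ = 1.5 − 0.04·57 = -0.78
Step 2: E′(-0.78) = 15.96; w₂ = -0.78 − 0.04·15.96 = -1.4184
Step 3: E′(-1.4184) = 4.4688; w₃ = -1.4184 − 0.04·4.4688 = -1.597152

-1.597152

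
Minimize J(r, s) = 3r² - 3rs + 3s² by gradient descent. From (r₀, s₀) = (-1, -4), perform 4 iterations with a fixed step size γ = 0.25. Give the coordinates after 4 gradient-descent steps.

(3.65234375, -3.671875)

∇J = (6r - 3s, -3r + 6s)
Step 1: at (-1, -4), ∇J = (6, -21) → (-1, -4) − 0.25·(6, -21) = (-2.5, 1.25)
Step 2: at (-2.5, 1.25), ∇J = (-18.75, 15) → (-2.5, 1.25) − 0.25·(-18.75, 15) = (2.1875, -2.5)
Step 3: at (2.1875, -2.5), ∇J = (20.625, -21.5625) → (2.1875, -2.5) − 0.25·(20.625, -21.5625) = (-2.96875, 2.890625)
Step 4: at (-2.96875, 2.890625), ∇J = (-26.484375, 26.25) → (-2.96875, 2.890625) − 0.25·(-26.484375, 26.25) = (3.65234375, -3.671875)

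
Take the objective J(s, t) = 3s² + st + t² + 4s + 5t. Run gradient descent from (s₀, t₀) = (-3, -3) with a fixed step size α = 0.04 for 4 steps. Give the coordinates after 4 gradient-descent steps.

∇J = (6s + t + 4, s + 2t + 5)
Step 1: at (-3, -3), ∇J = (-17, -4) → (-3, -3) − 0.04·(-17, -4) = (-2.32, -2.84)
Step 2: at (-2.32, -2.84), ∇J = (-12.76, -3) → (-2.32, -2.84) − 0.04·(-12.76, -3) = (-1.8096, -2.72)
Step 3: at (-1.8096, -2.72), ∇J = (-9.5776, -2.2496) → (-1.8096, -2.72) − 0.04·(-9.5776, -2.2496) = (-1.426496, -2.630016)
Step 4: at (-1.426496, -2.630016), ∇J = (-7.188992, -1.686528) → (-1.426496, -2.630016) − 0.04·(-7.188992, -1.686528) = (-1.13893632, -2.56255488)

(-1.13893632, -2.56255488)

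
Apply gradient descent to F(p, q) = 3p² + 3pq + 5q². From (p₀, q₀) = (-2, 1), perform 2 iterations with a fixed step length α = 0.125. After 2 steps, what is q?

∇F = (6p + 3q, 3p + 10q)
Step 1: at (-2, 1), ∇F = (-9, 4) → (-2, 1) − 0.125·(-9, 4) = (-0.875, 0.5)
Step 2: at (-0.875, 0.5), ∇F = (-3.75, 2.375) → (-0.875, 0.5) − 0.125·(-3.75, 2.375) = (-0.40625, 0.203125)
q = 0.203125

0.203125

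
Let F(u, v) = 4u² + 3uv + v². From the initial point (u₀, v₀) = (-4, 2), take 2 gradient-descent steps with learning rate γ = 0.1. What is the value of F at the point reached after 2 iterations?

3.1556

∇F = (8u + 3v, 3u + 2v)
(u₁, v₁) = (-4, 2) − 0.1·(-26, -8) = (-1.4, 2.8)
(u₂, v₂) = (-1.4, 2.8) − 0.1·(-2.8, 1.4) = (-1.12, 2.66)
F(-1.12, 2.66) = 3.1556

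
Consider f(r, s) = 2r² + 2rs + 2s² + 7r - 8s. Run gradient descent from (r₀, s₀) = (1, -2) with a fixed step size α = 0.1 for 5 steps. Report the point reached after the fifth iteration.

∇f = (4r + 2s + 7, 2r + 4s - 8)
(r₁, s₁) = (1, -2) − 0.1·(7, -14) = (0.3, -0.6)
(r₂, s₂) = (0.3, -0.6) − 0.1·(7, -9.8) = (-0.4, 0.38)
(r₃, s₃) = (-0.4, 0.38) − 0.1·(6.16, -7.28) = (-1.016, 1.108)
(r₄, s₄) = (-1.016, 1.108) − 0.1·(5.152, -5.6) = (-1.5312, 1.668)
(r₅, s₅) = (-1.5312, 1.668) − 0.1·(4.2112, -4.3904) = (-1.95232, 2.10704)

(-1.95232, 2.10704)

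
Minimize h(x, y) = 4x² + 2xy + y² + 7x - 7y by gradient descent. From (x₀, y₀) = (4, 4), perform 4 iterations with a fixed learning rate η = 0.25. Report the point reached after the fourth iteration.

(7.15625, 8.03125)

∇h = (8x + 2y + 7, 2x + 2y - 7)
Step 1: at (4, 4), ∇h = (47, 9) → (4, 4) − 0.25·(47, 9) = (-7.75, 1.75)
Step 2: at (-7.75, 1.75), ∇h = (-51.5, -19) → (-7.75, 1.75) − 0.25·(-51.5, -19) = (5.125, 6.5)
Step 3: at (5.125, 6.5), ∇h = (61, 16.25) → (5.125, 6.5) − 0.25·(61, 16.25) = (-10.125, 2.4375)
Step 4: at (-10.125, 2.4375), ∇h = (-69.125, -22.375) → (-10.125, 2.4375) − 0.25·(-69.125, -22.375) = (7.15625, 8.03125)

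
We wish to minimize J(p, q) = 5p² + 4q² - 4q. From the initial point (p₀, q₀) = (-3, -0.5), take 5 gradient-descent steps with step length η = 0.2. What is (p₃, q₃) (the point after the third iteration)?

∇J = (10p, 8q - 4)
(p₁, q₁) = (-3, -0.5) − 0.2·(-30, -8) = (3, 1.1)
(p₂, q₂) = (3, 1.1) − 0.2·(30, 4.8) = (-3, 0.14)
(p₃, q₃) = (-3, 0.14) − 0.2·(-30, -2.88) = (3, 0.716)

(3, 0.716)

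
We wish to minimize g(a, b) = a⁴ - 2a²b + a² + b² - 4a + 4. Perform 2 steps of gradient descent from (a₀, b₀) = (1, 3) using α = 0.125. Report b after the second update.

∇g = (4a³ - 4ab + 2a - 4, -2a² + 2b)
Step 1: at (1, 3), ∇g = (-10, 4) → (1, 3) − 0.125·(-10, 4) = (2.25, 2.5)
Step 2: at (2.25, 2.5), ∇g = (23.5625, -5.125) → (2.25, 2.5) − 0.125·(23.5625, -5.125) = (-0.6953125, 3.140625)
b = 3.140625

3.140625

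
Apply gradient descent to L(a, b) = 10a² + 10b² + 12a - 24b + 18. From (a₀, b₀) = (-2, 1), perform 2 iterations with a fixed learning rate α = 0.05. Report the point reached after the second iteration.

∇L = (20a + 12, 20b - 24)
Step 1: at (-2, 1), ∇L = (-28, -4) → (-2, 1) − 0.05·(-28, -4) = (-0.6, 1.2)
Step 2: at (-0.6, 1.2), ∇L = (0, 0) → (-0.6, 1.2) − 0.05·(0, 0) = (-0.6, 1.2)

(-0.6, 1.2)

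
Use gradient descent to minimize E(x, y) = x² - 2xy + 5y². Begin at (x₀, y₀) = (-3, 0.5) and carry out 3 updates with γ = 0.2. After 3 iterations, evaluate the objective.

∇E = (2x - 2y, -2x + 10y)
(x₁, y₁) = (-3, 0.5) − 0.2·(-7, 11) = (-1.6, -1.7)
(x₂, y₂) = (-1.6, -1.7) − 0.2·(0.2, -13.8) = (-1.64, 1.06)
(x₃, y₃) = (-1.64, 1.06) − 0.2·(-5.4, 13.88) = (-0.56, -1.716)
E(-0.56, -1.716) = 13.11496

13.11496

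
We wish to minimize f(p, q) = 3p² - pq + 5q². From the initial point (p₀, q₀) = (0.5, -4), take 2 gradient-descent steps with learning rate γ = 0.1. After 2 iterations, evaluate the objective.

∇f = (6p - q, -p + 10q)
(p₁, q₁) = (0.5, -4) − 0.1·(7, -40.5) = (-0.2, 0.05)
(p₂, q₂) = (-0.2, 0.05) − 0.1·(-1.25, 0.7) = (-0.075, -0.02)
f(-0.075, -0.02) = 0.017375

0.017375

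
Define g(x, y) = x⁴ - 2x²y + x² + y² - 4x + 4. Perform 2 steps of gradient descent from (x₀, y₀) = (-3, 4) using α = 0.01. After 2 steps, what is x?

∇g = (4x³ - 4xy + 2x - 4, -2x² + 2y)
(x₁, y₁) = (-3, 4) − 0.01·(-70, -10) = (-2.3, 4.1)
(x₂, y₂) = (-2.3, 4.1) − 0.01·(-19.548, -2.38) = (-2.10452, 4.1238)
x = -2.10452

-2.10452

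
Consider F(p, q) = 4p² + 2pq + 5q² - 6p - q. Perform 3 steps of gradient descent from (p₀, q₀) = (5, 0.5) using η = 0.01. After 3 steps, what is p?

∇F = (8p + 2q - 6, 2p + 10q - 1)
Step 1: at (5, 0.5), ∇F = (35, 14) → (5, 0.5) − 0.01·(35, 14) = (4.65, 0.36)
Step 2: at (4.65, 0.36), ∇F = (31.92, 11.9) → (4.65, 0.36) − 0.01·(31.92, 11.9) = (4.3308, 0.241)
Step 3: at (4.3308, 0.241), ∇F = (29.1284, 10.0716) → (4.3308, 0.241) − 0.01·(29.1284, 10.0716) = (4.039516, 0.140284)
p = 4.039516

4.039516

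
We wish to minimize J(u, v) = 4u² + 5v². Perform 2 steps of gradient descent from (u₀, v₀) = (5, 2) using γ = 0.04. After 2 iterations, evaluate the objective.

23.973376

∇J = (8u, 10v)
Step 1: at (5, 2), ∇J = (40, 20) → (5, 2) − 0.04·(40, 20) = (3.4, 1.2)
Step 2: at (3.4, 1.2), ∇J = (27.2, 12) → (3.4, 1.2) − 0.04·(27.2, 12) = (2.312, 0.72)
J(2.312, 0.72) = 23.973376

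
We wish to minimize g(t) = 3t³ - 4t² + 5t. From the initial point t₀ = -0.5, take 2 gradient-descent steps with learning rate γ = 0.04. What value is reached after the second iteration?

g′(t) = 9t² - 8t + 5
Step 1: g′(-0.5) = 11.25; t₁ = -0.5 − 0.04·11.25 = -0.95
Step 2: g′(-0.95) = 20.7225; t₂ = -0.95 − 0.04·20.7225 = -1.7789

-1.7789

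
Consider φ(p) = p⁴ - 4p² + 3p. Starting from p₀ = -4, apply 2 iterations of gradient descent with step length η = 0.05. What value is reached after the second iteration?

φ′(p) = 4p³ - 8p + 3
p₁ = -4 − 0.05·(-221) = 7.05
p₂ = 7.05 − 0.05·1348.2105 = -60.360525

-60.360525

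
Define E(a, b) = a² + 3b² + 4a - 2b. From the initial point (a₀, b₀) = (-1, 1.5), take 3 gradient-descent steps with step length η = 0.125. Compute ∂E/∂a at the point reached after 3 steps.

∇E = (2a + 4, 6b - 2)
(a₁, b₁) = (-1, 1.5) − 0.125·(2, 7) = (-1.25, 0.625)
(a₂, b₂) = (-1.25, 0.625) − 0.125·(1.5, 1.75) = (-1.4375, 0.40625)
(a₃, b₃) = (-1.4375, 0.40625) − 0.125·(1.125, 0.4375) = (-1.578125, 0.3515625)
∂E/∂a at (-1.578125, 0.3515625) = 0.84375

0.84375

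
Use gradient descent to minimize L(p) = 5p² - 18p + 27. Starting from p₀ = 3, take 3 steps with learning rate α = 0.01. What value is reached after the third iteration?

L′(p) = 10p - 18
p₁ = 3 − 0.01·12 = 2.88
p₂ = 2.88 − 0.01·10.8 = 2.772
p₃ = 2.772 − 0.01·9.72 = 2.6748

2.6748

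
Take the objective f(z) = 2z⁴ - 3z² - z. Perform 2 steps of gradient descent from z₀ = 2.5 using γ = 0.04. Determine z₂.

-0.20724608

f′(z) = 8z³ - 6z - 1
z₁ = 2.5 − 0.04·109 = -1.86
z₂ = -1.86 − 0.04·(-41.318848) = -0.20724608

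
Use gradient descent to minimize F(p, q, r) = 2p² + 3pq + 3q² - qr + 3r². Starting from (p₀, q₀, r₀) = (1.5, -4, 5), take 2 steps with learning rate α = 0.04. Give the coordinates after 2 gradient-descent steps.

(1.824, -2.3584, 2.6456)

∇F = (4p + 3q, 3p + 6q - r, -q + 6r)
Step 1: at (1.5, -4, 5), ∇F = (-6, -24.5, 34) → (1.5, -4, 5) − 0.04·(-6, -24.5, 34) = (1.74, -3.02, 3.64)
Step 2: at (1.74, -3.02, 3.64), ∇F = (-2.1, -16.54, 24.86) → (1.74, -3.02, 3.64) − 0.04·(-2.1, -16.54, 24.86) = (1.824, -2.3584, 2.6456)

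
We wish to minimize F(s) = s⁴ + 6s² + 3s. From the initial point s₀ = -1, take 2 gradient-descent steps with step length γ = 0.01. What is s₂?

F′(s) = 4s³ + 12s + 3
Step 1: F′(-1) = -13; s₁ = -1 − 0.01·(-13) = -0.87
Step 2: F′(-0.87) = -10.074012; s₂ = -0.87 − 0.01·(-10.074012) = -0.76925988

-0.76925988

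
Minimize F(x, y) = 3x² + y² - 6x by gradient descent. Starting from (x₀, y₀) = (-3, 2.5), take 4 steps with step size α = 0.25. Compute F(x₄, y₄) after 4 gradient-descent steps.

∇F = (6x - 6, 2y)
Step 1: at (-3, 2.5), ∇F = (-24, 5) → (-3, 2.5) − 0.25·(-24, 5) = (3, 1.25)
Step 2: at (3, 1.25), ∇F = (12, 2.5) → (3, 1.25) − 0.25·(12, 2.5) = (0, 0.625)
Step 3: at (0, 0.625), ∇F = (-6, 1.25) → (0, 0.625) − 0.25·(-6, 1.25) = (1.5, 0.3125)
Step 4: at (1.5, 0.3125), ∇F = (3, 0.625) → (1.5, 0.3125) − 0.25·(3, 0.625) = (0.75, 0.15625)
F(0.75, 0.15625) = -2.7880859375

-2.7880859375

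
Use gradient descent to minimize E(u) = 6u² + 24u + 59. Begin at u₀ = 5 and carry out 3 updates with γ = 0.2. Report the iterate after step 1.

-11.8

E′(u) = 12u + 24
Step 1: E′(5) = 84; u₁ = 5 − 0.2·84 = -11.8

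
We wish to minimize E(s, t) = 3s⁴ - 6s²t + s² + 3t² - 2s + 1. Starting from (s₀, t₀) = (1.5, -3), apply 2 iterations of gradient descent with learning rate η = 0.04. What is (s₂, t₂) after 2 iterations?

∇E = (12s³ - 12st + 2s - 2, -6s² + 6t)
Step 1: at (1.5, -3), ∇E = (95.5, -31.5) → (1.5, -3) − 0.04·(95.5, -31.5) = (-2.32, -1.74)
Step 2: at (-2.32, -1.74), ∇E = (-204.927616, -42.7344) → (-2.32, -1.74) − 0.04·(-204.927616, -42.7344) = (5.87710464, -0.030624)

(5.87710464, -0.030624)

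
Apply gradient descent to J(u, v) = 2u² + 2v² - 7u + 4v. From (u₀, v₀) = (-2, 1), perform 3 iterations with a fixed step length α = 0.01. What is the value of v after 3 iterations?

0.769472

∇J = (4u - 7, 4v + 4)
(u₁, v₁) = (-2, 1) − 0.01·(-15, 8) = (-1.85, 0.92)
(u₂, v₂) = (-1.85, 0.92) − 0.01·(-14.4, 7.68) = (-1.706, 0.8432)
(u₃, v₃) = (-1.706, 0.8432) − 0.01·(-13.824, 7.3728) = (-1.56776, 0.769472)
v = 0.769472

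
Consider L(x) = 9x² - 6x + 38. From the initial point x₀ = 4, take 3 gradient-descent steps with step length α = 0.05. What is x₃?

0.337

L′(x) = 18x - 6
x₁ = 4 − 0.05·66 = 0.7
x₂ = 0.7 − 0.05·6.6 = 0.37
x₃ = 0.37 − 0.05·0.66 = 0.337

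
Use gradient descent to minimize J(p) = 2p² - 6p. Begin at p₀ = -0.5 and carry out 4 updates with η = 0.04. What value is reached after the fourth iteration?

J′(p) = 4p - 6
p₁ = -0.5 − 0.04·(-8) = -0.18
p₂ = -0.18 − 0.04·(-6.72) = 0.0888
p₃ = 0.0888 − 0.04·(-5.6448) = 0.314592
p₄ = 0.314592 − 0.04·(-4.741632) = 0.50425728

0.50425728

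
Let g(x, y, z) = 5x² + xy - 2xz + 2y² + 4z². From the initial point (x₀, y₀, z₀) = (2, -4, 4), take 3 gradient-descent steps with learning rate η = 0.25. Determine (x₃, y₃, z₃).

∇g = (10x + y - 2z, x + 4y, -2x + 8z)
Step 1: at (2, -4, 4), ∇g = (8, -14, 28) → (2, -4, 4) − 0.25·(8, -14, 28) = (0, -0.5, -3)
Step 2: at (0, -0.5, -3), ∇g = (5.5, -2, -24) → (0, -0.5, -3) − 0.25·(5.5, -2, -24) = (-1.375, 0, 3)
Step 3: at (-1.375, 0, 3), ∇g = (-19.75, -1.375, 26.75) → (-1.375, 0, 3) − 0.25·(-19.75, -1.375, 26.75) = (3.5625, 0.34375, -3.6875)

(3.5625, 0.34375, -3.6875)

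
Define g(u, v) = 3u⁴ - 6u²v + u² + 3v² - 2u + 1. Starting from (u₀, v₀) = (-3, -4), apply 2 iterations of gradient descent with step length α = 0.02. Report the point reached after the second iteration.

∇g = (12u³ - 12uv + 2u - 2, -6u² + 6v)
(u₁, v₁) = (-3, -4) − 0.02·(-476, -78) = (6.52, -2.44)
(u₂, v₂) = (6.52, -2.44) − 0.02·(3527.959296, -269.7024) = (-64.03918592, 2.954048)

(-64.03918592, 2.954048)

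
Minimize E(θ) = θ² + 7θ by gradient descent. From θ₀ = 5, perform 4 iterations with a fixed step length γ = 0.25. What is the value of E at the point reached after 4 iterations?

-11.9677734375

E′(θ) = 2θ + 7
θ₁ = 5 − 0.25·17 = 0.75
θ₂ = 0.75 − 0.25·8.5 = -1.375
θ₃ = -1.375 − 0.25·4.25 = -2.4375
θ₄ = -2.4375 − 0.25·2.125 = -2.96875
E(-2.96875) = -11.9677734375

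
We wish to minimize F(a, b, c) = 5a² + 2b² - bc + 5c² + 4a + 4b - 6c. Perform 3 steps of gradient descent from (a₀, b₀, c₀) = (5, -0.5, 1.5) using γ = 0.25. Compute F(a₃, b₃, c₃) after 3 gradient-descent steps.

1713.52685546875

∇F = (10a + 4, 4b - c + 4, -b + 10c - 6)
(a₁, b₁, c₁) = (5, -0.5, 1.5) − 0.25·(54, 0.5, 9.5) = (-8.5, -0.625, -0.875)
(a₂, b₂, c₂) = (-8.5, -0.625, -0.875) − 0.25·(-81, 2.375, -14.125) = (11.75, -1.21875, 2.65625)
(a₃, b₃, c₃) = (11.75, -1.21875, 2.65625) − 0.25·(121.5, -3.53125, 21.78125) = (-18.625, -0.3359375, -2.7890625)
F(-18.625, -0.3359375, -2.7890625) = 1713.52685546875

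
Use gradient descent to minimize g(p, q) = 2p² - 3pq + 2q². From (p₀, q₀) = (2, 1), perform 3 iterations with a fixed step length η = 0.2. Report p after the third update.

∇g = (4p - 3q, -3p + 4q)
Step 1: at (2, 1), ∇g = (5, -2) → (2, 1) − 0.2·(5, -2) = (1, 1.4)
Step 2: at (1, 1.4), ∇g = (-0.2, 2.6) → (1, 1.4) − 0.2·(-0.2, 2.6) = (1.04, 0.88)
Step 3: at (1.04, 0.88), ∇g = (1.52, 0.4) → (1.04, 0.88) − 0.2·(1.52, 0.4) = (0.736, 0.8)
p = 0.736

0.736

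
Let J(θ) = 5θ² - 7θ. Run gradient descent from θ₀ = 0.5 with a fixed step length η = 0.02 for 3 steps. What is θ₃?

0.5976

J′(θ) = 10θ - 7
Step 1: J′(0.5) = -2; θ₁ = 0.5 − 0.02·(-2) = 0.54
Step 2: J′(0.54) = -1.6; θ₂ = 0.54 − 0.02·(-1.6) = 0.572
Step 3: J′(0.572) = -1.28; θ₃ = 0.572 − 0.02·(-1.28) = 0.5976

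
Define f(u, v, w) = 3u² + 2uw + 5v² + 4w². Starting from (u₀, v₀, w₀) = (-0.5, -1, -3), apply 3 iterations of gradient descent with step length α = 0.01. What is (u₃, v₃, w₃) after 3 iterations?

(-0.26014, -0.729, -2.313448)

∇f = (6u + 2w, 10v, 2u + 8w)
(u₁, v₁, w₁) = (-0.5, -1, -3) − 0.01·(-9, -10, -25) = (-0.41, -0.9, -2.75)
(u₂, v₂, w₂) = (-0.41, -0.9, -2.75) − 0.01·(-7.96, -9, -22.82) = (-0.3304, -0.81, -2.5218)
(u₃, v₃, w₃) = (-0.3304, -0.81, -2.5218) − 0.01·(-7.026, -8.1, -20.8352) = (-0.26014, -0.729, -2.313448)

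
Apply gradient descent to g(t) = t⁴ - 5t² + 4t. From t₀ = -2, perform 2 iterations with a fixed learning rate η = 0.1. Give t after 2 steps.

g′(t) = 4t³ - 10t + 4
t₁ = -2 − 0.1·(-8) = -1.2
t₂ = -1.2 − 0.1·9.088 = -2.1088

-2.1088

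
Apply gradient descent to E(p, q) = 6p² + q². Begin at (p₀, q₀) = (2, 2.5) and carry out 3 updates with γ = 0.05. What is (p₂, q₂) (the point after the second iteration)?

∇E = (12p, 2q)
(p₁, q₁) = (2, 2.5) − 0.05·(24, 5) = (0.8, 2.25)
(p₂, q₂) = (0.8, 2.25) − 0.05·(9.6, 4.5) = (0.32, 2.025)

(0.32, 2.025)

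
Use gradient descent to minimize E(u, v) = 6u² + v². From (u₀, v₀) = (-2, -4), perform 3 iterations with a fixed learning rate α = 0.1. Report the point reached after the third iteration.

∇E = (12u, 2v)
Step 1: at (-2, -4), ∇E = (-24, -8) → (-2, -4) − 0.1·(-24, -8) = (0.4, -3.2)
Step 2: at (0.4, -3.2), ∇E = (4.8, -6.4) → (0.4, -3.2) − 0.1·(4.8, -6.4) = (-0.08, -2.56)
Step 3: at (-0.08, -2.56), ∇E = (-0.96, -5.12) → (-0.08, -2.56) − 0.1·(-0.96, -5.12) = (0.016, -2.048)

(0.016, -2.048)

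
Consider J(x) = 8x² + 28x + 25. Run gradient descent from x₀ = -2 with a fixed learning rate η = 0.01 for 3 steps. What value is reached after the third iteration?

J′(x) = 16x + 28
Step 1: J′(-2) = -4; x₁ = -2 − 0.01·(-4) = -1.96
Step 2: J′(-1.96) = -3.36; x₂ = -1.96 − 0.01·(-3.36) = -1.9264
Step 3: J′(-1.9264) = -2.8224; x₃ = -1.9264 − 0.01·(-2.8224) = -1.898176

-1.898176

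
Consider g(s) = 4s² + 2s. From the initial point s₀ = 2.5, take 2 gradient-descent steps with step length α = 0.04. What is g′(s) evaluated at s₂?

g′(s) = 8s + 2
Step 1: g′(2.5) = 22; s₁ = 2.5 − 0.04·22 = 1.62
Step 2: g′(1.62) = 14.96; s₂ = 1.62 − 0.04·14.96 = 1.0216
g′(s) at (1.0216) = 10.1728

10.1728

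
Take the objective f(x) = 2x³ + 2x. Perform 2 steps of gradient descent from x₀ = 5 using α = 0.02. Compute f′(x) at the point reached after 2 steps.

f′(x) = 6x² + 2
Step 1: f′(5) = 152; x₁ = 5 − 0.02·152 = 1.96
Step 2: f′(1.96) = 25.0496; x₂ = 1.96 − 0.02·25.0496 = 1.459008
f′(x) at (1.459008) = 14.772226064384

14.772226064384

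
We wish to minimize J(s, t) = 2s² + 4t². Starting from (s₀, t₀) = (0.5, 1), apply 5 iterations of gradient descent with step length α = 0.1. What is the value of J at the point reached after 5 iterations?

0.0030237184

∇J = (4s, 8t)
(s₁, t₁) = (0.5, 1) − 0.1·(2, 8) = (0.3, 0.2)
(s₂, t₂) = (0.3, 0.2) − 0.1·(1.2, 1.6) = (0.18, 0.04)
(s₃, t₃) = (0.18, 0.04) − 0.1·(0.72, 0.32) = (0.108, 0.008)
(s₄, t₄) = (0.108, 0.008) − 0.1·(0.432, 0.064) = (0.0648, 0.0016)
(s₅, t₅) = (0.0648, 0.0016) − 0.1·(0.2592, 0.0128) = (0.03888, 0.00032)
J(0.03888, 0.00032) = 0.0030237184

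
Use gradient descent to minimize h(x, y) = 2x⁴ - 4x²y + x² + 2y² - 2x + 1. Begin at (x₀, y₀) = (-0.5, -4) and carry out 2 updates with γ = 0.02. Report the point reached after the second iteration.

∇h = (8x³ - 8xy + 2x - 2, -4x² + 4y)
Step 1: at (-0.5, -4), ∇h = (-20, -17) → (-0.5, -4) − 0.02·(-20, -17) = (-0.1, -3.66)
Step 2: at (-0.1, -3.66), ∇h = (-5.136, -14.68) → (-0.1, -3.66) − 0.02·(-5.136, -14.68) = (0.00272, -3.3664)

(0.00272, -3.3664)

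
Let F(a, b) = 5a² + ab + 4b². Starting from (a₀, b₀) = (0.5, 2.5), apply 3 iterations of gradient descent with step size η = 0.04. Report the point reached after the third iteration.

∇F = (10a + b, a + 8b)
(a₁, b₁) = (0.5, 2.5) − 0.04·(7.5, 20.5) = (0.2, 1.68)
(a₂, b₂) = (0.2, 1.68) − 0.04·(3.68, 13.64) = (0.0528, 1.1344)
(a₃, b₃) = (0.0528, 1.1344) − 0.04·(1.6624, 9.128) = (-0.013696, 0.76928)

(-0.013696, 0.76928)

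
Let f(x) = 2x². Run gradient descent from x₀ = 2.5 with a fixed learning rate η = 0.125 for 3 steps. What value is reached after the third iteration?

0.3125

f′(x) = 4x
x₁ = 2.5 − 0.125·10 = 1.25
x₂ = 1.25 − 0.125·5 = 0.625
x₃ = 0.625 − 0.125·2.5 = 0.3125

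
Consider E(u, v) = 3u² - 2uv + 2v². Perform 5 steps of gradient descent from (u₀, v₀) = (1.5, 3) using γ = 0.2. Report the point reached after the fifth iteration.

(0.036, 0.048)

∇E = (6u - 2v, -2u + 4v)
Step 1: at (1.5, 3), ∇E = (3, 9) → (1.5, 3) − 0.2·(3, 9) = (0.9, 1.2)
Step 2: at (0.9, 1.2), ∇E = (3, 3) → (0.9, 1.2) − 0.2·(3, 3) = (0.3, 0.6)
Step 3: at (0.3, 0.6), ∇E = (0.6, 1.8) → (0.3, 0.6) − 0.2·(0.6, 1.8) = (0.18, 0.24)
Step 4: at (0.18, 0.24), ∇E = (0.6, 0.6) → (0.18, 0.24) − 0.2·(0.6, 0.6) = (0.06, 0.12)
Step 5: at (0.06, 0.12), ∇E = (0.12, 0.36) → (0.06, 0.12) − 0.2·(0.12, 0.36) = (0.036, 0.048)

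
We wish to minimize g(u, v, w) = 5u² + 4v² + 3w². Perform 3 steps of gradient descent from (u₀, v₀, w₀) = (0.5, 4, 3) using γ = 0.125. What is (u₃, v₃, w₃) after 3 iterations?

(-0.0078125, 0, 0.046875)

∇g = (10u, 8v, 6w)
Step 1: at (0.5, 4, 3), ∇g = (5, 32, 18) → (0.5, 4, 3) − 0.125·(5, 32, 18) = (-0.125, 0, 0.75)
Step 2: at (-0.125, 0, 0.75), ∇g = (-1.25, 0, 4.5) → (-0.125, 0, 0.75) − 0.125·(-1.25, 0, 4.5) = (0.03125, 0, 0.1875)
Step 3: at (0.03125, 0, 0.1875), ∇g = (0.3125, 0, 1.125) → (0.03125, 0, 0.1875) − 0.125·(0.3125, 0, 1.125) = (-0.0078125, 0, 0.046875)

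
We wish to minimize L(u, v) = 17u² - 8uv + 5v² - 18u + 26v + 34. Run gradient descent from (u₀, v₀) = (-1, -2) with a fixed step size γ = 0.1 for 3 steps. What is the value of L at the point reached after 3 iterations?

6928.20096

∇L = (34u - 8v - 18, -8u + 10v + 26)
(u₁, v₁) = (-1, -2) − 0.1·(-36, 14) = (2.6, -3.4)
(u₂, v₂) = (2.6, -3.4) − 0.1·(97.6, -28.8) = (-7.16, -0.52)
(u₃, v₃) = (-7.16, -0.52) − 0.1·(-257.28, 78.08) = (18.568, -8.328)
L(18.568, -8.328) = 6928.20096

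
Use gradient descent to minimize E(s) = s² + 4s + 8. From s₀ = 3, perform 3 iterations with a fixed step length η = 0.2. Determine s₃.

-0.92

E′(s) = 2s + 4
Step 1: E′(3) = 10; s₁ = 3 − 0.2·10 = 1
Step 2: E′(1) = 6; s₂ = 1 − 0.2·6 = -0.2
Step 3: E′(-0.2) = 3.6; s₃ = -0.2 − 0.2·3.6 = -0.92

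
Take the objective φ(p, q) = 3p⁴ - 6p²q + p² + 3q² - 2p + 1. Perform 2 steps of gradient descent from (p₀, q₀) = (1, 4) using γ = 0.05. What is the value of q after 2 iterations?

∇φ = (12p³ - 12pq + 2p - 2, -6p² + 6q)
Step 1: at (1, 4), ∇φ = (-36, 18) → (1, 4) − 0.05·(-36, 18) = (2.8, 3.1)
Step 2: at (2.8, 3.1), ∇φ = (162.864, -28.44) → (2.8, 3.1) − 0.05·(162.864, -28.44) = (-5.3432, 4.522)
q = 4.522

4.522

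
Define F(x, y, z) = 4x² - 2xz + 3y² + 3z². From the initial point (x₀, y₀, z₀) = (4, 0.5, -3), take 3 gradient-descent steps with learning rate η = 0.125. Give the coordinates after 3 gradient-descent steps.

(-0.03125, 0.0078125, -0.015625)

∇F = (8x - 2z, 6y, -2x + 6z)
Step 1: at (4, 0.5, -3), ∇F = (38, 3, -26) → (4, 0.5, -3) − 0.125·(38, 3, -26) = (-0.75, 0.125, 0.25)
Step 2: at (-0.75, 0.125, 0.25), ∇F = (-6.5, 0.75, 3) → (-0.75, 0.125, 0.25) − 0.125·(-6.5, 0.75, 3) = (0.0625, 0.03125, -0.125)
Step 3: at (0.0625, 0.03125, -0.125), ∇F = (0.75, 0.1875, -0.875) → (0.0625, 0.03125, -0.125) − 0.125·(0.75, 0.1875, -0.875) = (-0.03125, 0.0078125, -0.015625)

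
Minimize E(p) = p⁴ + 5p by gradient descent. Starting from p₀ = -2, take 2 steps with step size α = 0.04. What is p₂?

E′(p) = 4p³ + 5
p₁ = -2 − 0.04·(-27) = -0.92
p₂ = -0.92 − 0.04·1.885248 = -0.99540992

-0.99540992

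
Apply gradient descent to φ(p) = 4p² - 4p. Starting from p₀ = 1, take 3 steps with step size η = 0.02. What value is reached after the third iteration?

0.796352

φ′(p) = 8p - 4
p₁ = 1 − 0.02·4 = 0.92
p₂ = 0.92 − 0.02·3.36 = 0.8528
p₃ = 0.8528 − 0.02·2.8224 = 0.796352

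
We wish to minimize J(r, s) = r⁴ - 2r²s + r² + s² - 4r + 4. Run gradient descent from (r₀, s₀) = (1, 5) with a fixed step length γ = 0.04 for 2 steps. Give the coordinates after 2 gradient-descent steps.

∇J = (4r³ - 4rs + 2r - 4, -2r² + 2s)
Step 1: at (1, 5), ∇J = (-18, 8) → (1, 5) − 0.04·(-18, 8) = (1.72, 4.68)
Step 2: at (1.72, 4.68), ∇J = (-12.404608, 3.4432) → (1.72, 4.68) − 0.04·(-12.404608, 3.4432) = (2.21618432, 4.542272)

(2.21618432, 4.542272)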